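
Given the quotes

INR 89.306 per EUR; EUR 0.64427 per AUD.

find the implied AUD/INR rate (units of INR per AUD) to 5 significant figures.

1 AUD × 0.64427 = 0.64427 EUR
0.64427 EUR × 89.306 = 57.5372 INR

AUD/INR = 57.537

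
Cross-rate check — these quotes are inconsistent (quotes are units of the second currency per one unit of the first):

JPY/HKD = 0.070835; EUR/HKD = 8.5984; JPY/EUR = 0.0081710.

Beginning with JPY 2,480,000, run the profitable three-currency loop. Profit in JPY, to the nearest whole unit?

Profit: JPY 20,384

Profitable loop is JPY → HKD → EUR → JPY:
JPY 2,480,000 × 0.070835 = HKD 175,670.80
HKD 175,670.80 ÷ 8.5984 = EUR 20,430.64
EUR 20,430.64 ÷ 0.0081710 = JPY 2,500,384
Profit = JPY 2,500,384 − JPY 2,480,000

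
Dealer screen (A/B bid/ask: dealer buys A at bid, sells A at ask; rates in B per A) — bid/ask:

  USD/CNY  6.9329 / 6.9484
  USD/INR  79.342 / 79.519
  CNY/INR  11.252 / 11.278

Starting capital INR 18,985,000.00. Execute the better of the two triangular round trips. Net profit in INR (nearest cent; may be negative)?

Best loop INR → CNY → USD → INR:
INR 18,985,000.00 ÷ 11.278 (buy CNY at ask) = CNY 1,683,365.85
CNY 1,683,365.85 ÷ 6.9484 (buy USD at ask) = USD 242,266.69
USD 242,266.69 × 79.342 (sell USD at bid) = INR 19,221,923.45

Net profit: INR 236,923.45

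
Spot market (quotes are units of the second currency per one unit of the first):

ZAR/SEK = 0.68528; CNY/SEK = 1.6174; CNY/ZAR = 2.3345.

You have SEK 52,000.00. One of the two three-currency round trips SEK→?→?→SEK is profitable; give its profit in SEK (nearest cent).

Profit: SEK 572.53

Profitable loop is SEK → ZAR → CNY → SEK:
SEK 52,000.00 ÷ 0.68528 = ZAR 75,881.39
ZAR 75,881.39 ÷ 2.3345 = CNY 32,504.34
CNY 32,504.34 × 1.6174 = SEK 52,572.53
Profit = SEK 52,572.53 − SEK 52,000.00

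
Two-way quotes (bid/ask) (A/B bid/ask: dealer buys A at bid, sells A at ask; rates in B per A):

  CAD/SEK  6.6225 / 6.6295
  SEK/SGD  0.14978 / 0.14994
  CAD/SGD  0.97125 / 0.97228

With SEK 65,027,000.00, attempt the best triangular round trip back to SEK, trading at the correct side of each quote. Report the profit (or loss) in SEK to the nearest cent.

Best loop SEK → SGD → CAD → SEK:
SEK 65,027,000.00 × 0.14978 (sell SEK at bid) = SGD 9,739,744.06
SGD 9,739,744.06 ÷ 0.97228 (buy CAD at ask) = CAD 10,017,427.14
CAD 10,017,427.14 × 6.6225 (sell CAD at bid) = SEK 66,340,411.24

Net profit: SEK 1,313,411.24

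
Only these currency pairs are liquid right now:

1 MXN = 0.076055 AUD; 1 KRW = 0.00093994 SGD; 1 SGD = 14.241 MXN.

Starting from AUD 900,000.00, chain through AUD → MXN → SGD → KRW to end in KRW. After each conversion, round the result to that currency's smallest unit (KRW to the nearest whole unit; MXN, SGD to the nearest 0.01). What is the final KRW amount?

KRW 884,044,492

AUD 900,000.00 ÷ 0.076055 = MXN 11,833,541.52
MXN 11,833,541.52 ÷ 14.241 = SGD 830,948.78
SGD 830,948.78 ÷ 0.00093994 = KRW 884,044,492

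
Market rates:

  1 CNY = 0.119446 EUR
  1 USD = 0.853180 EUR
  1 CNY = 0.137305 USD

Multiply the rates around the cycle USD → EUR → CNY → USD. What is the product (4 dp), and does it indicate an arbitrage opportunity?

Around USD → EUR → CNY → USD: 1 × 0.853180 ÷ 0.119446 × 0.137305 = 0.980743
Product < 1; profitable direction is USD → CNY → EUR → USD.

0.9807 (arbitrage exists)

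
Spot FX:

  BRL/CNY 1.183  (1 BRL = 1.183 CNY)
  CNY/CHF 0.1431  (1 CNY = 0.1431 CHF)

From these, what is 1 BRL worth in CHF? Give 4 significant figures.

BRL/CHF = 0.1693

1 BRL × 1.183 = 1.183 CNY
1.183 CNY × 0.1431 = 0.169287 CHF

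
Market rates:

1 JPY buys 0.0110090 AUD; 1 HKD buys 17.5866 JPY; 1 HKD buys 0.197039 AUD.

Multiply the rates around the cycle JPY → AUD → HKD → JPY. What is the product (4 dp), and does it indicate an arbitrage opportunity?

0.9826 (arbitrage exists)

Around JPY → AUD → HKD → JPY: 1 × 0.0110090 ÷ 0.197039 × 17.5866 = 0.982602
Product < 1; profitable direction is JPY → HKD → AUD → JPY.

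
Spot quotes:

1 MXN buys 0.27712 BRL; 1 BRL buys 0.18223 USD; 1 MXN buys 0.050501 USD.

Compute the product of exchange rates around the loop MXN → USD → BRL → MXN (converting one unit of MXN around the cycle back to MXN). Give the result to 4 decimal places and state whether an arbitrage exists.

1.0000 (no arbitrage)

Around MXN → USD → BRL → MXN: 1 × 0.050501 ÷ 0.18223 ÷ 0.27712 = 1.000028
Product ≈ 1 (deviation 0.003%, within rounding noise).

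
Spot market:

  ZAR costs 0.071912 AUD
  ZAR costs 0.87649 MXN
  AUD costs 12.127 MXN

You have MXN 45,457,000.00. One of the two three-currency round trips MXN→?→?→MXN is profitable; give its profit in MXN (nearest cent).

Profit: MXN 230,036.78

Profitable loop is MXN → AUD → ZAR → MXN:
MXN 45,457,000.00 ÷ 12.127 = AUD 3,748,412.63
AUD 3,748,412.63 ÷ 0.071912 = ZAR 52,124,994.90
ZAR 52,124,994.90 × 0.87649 = MXN 45,687,036.78
Profit = MXN 45,687,036.78 − MXN 45,457,000.00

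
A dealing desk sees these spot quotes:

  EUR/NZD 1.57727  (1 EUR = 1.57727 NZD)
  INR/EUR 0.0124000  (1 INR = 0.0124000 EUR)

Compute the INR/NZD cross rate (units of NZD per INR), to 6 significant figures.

1 INR × 0.0124000 = 0.0124 EUR
0.0124 EUR × 1.57727 = 0.0195581 NZD

INR/NZD = 0.0195581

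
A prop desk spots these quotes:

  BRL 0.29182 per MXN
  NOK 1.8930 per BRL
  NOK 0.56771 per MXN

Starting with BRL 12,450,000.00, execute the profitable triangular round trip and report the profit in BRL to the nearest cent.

Profit: BRL 344,703.57

Profitable loop is BRL → MXN → NOK → BRL:
BRL 12,450,000.00 ÷ 0.29182 = MXN 42,663,285.59
MXN 42,663,285.59 × 0.56771 = NOK 24,220,373.86
NOK 24,220,373.86 ÷ 1.8930 = BRL 12,794,703.57
Profit = BRL 12,794,703.57 − BRL 12,450,000.00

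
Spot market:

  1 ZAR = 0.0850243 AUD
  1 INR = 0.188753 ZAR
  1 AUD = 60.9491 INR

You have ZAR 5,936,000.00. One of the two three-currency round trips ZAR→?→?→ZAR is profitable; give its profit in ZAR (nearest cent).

Profitable loop is ZAR → INR → AUD → ZAR:
ZAR 5,936,000.00 ÷ 0.188753 = INR 31,448,506.78
INR 31,448,506.78 ÷ 60.9491 = AUD 515,979.84
AUD 515,979.84 ÷ 0.0850243 = ZAR 6,068,616.13
Profit = ZAR 6,068,616.13 − ZAR 5,936,000.00

Profit: ZAR 132,616.13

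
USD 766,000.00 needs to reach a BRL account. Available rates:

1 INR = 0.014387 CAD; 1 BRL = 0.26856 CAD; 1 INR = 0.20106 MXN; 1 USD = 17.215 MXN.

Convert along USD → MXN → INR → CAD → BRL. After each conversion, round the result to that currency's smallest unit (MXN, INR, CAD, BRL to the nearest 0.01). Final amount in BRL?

BRL 3,513,492.52

USD 766,000.00 × 17.215 = MXN 13,186,690.00
MXN 13,186,690.00 ÷ 0.20106 = INR 65,585,845.02
INR 65,585,845.02 × 0.014387 = CAD 943,583.55
CAD 943,583.55 ÷ 0.26856 = BRL 3,513,492.52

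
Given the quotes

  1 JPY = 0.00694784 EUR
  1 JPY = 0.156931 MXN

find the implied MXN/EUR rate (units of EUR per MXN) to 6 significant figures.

1 MXN ÷ 0.156931 = 6.37223 JPY
6.37223 JPY × 0.00694784 = 0.0442732 EUR

MXN/EUR = 0.0442732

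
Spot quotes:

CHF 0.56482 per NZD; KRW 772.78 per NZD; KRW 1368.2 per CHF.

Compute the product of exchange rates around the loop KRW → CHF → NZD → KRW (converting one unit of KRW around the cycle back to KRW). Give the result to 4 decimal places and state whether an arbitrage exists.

Around KRW → CHF → NZD → KRW: 1 ÷ 1368.2 ÷ 0.56482 × 772.78 = 0.999991
Product ≈ 1 (deviation 0.001%, within rounding noise).

1.0000 (no arbitrage)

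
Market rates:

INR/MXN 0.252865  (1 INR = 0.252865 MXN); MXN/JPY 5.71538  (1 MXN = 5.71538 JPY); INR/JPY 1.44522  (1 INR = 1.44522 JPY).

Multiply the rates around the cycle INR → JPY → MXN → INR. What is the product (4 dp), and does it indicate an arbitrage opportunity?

1.0000 (no arbitrage)

Around INR → JPY → MXN → INR: 1 × 1.44522 ÷ 5.71538 ÷ 0.252865 = 1.000000
Product ≈ 1 (deviation 0.000%, within rounding noise).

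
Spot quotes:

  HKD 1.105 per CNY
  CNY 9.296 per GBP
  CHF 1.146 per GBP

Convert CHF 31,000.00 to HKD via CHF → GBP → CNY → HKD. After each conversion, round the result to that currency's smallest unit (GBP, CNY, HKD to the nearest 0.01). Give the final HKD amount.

HKD 277,866.03

CHF 31,000.00 ÷ 1.146 = GBP 27,050.61
GBP 27,050.61 × 9.296 = CNY 251,462.47
CNY 251,462.47 × 1.105 = HKD 277,866.03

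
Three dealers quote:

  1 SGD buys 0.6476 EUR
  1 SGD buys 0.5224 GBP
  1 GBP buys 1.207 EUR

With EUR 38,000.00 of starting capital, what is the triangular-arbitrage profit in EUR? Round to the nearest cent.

Profitable loop is EUR → GBP → SGD → EUR:
EUR 38,000.00 ÷ 1.207 = GBP 31,483.02
GBP 31,483.02 ÷ 0.5224 = SGD 60,266.11
SGD 60,266.11 × 0.6476 = EUR 39,028.33
Profit = EUR 39,028.33 − EUR 38,000.00

Profit: EUR 1,028.33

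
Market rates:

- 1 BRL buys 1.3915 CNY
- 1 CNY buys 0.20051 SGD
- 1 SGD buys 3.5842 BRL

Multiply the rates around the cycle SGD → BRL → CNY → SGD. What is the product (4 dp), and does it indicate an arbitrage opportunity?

Around SGD → BRL → CNY → SGD: 1 × 3.5842 × 1.3915 × 0.20051 = 1.000026
Product ≈ 1 (deviation 0.003%, within rounding noise).

1.0000 (no arbitrage)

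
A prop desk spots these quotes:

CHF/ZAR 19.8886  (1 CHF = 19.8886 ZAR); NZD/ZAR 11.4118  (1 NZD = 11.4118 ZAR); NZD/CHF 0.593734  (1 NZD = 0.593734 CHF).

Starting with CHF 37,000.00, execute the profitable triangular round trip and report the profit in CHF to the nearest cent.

Profitable loop is CHF → ZAR → NZD → CHF:
CHF 37,000.00 × 19.8886 = ZAR 735,878.20
ZAR 735,878.20 ÷ 11.4118 = NZD 64,483.97
NZD 64,483.97 × 0.593734 = CHF 38,286.33
Profit = CHF 38,286.33 − CHF 37,000.00

Profit: CHF 1,286.33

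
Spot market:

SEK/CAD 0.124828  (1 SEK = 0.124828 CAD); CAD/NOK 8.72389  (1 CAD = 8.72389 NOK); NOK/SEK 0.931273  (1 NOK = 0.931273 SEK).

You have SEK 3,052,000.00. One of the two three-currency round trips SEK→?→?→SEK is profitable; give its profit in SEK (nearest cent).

Profitable loop is SEK → CAD → NOK → SEK:
SEK 3,052,000.00 × 0.124828 = CAD 380,975.06
CAD 380,975.06 × 8.72389 = NOK 3,323,584.48
NOK 3,323,584.48 × 0.931273 = SEK 3,095,164.49
Profit = SEK 3,095,164.49 − SEK 3,052,000.00

Profit: SEK 43,164.49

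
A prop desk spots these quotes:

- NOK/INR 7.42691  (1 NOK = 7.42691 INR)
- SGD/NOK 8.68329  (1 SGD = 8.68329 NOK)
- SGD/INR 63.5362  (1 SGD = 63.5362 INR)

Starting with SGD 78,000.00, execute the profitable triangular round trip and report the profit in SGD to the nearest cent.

Profitable loop is SGD → NOK → INR → SGD:
SGD 78,000.00 × 8.68329 = NOK 677,296.62
NOK 677,296.62 × 7.42691 = INR 5,030,221.04
INR 5,030,221.04 ÷ 63.5362 = SGD 79,170.95
Profit = SGD 79,170.95 − SGD 78,000.00

Profit: SGD 1,170.95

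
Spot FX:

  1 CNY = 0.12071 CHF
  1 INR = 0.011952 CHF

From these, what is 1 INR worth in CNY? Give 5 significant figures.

1 INR × 0.011952 = 0.011952 CHF
0.011952 CHF ÷ 0.12071 = 0.0990142 CNY

INR/CNY = 0.099014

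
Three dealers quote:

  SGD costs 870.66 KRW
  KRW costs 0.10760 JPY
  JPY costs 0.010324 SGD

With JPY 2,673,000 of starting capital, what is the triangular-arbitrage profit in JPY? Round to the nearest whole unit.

Profitable loop is JPY → KRW → SGD → JPY:
JPY 2,673,000 ÷ 0.10760 = KRW 24,842,007
KRW 24,842,007 ÷ 870.66 = SGD 28,532.39
SGD 28,532.39 ÷ 0.010324 = JPY 2,763,695
Profit = JPY 2,763,695 − JPY 2,673,000

Profit: JPY 90,695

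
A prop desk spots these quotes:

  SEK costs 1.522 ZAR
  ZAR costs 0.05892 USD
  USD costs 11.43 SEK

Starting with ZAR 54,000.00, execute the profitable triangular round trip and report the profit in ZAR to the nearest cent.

Profitable loop is ZAR → USD → SEK → ZAR:
ZAR 54,000.00 × 0.05892 = USD 3,181.68
USD 3,181.68 × 11.43 = SEK 36,366.60
SEK 36,366.60 × 1.522 = ZAR 55,349.97
Profit = ZAR 55,349.97 − ZAR 54,000.00

Profit: ZAR 1,349.97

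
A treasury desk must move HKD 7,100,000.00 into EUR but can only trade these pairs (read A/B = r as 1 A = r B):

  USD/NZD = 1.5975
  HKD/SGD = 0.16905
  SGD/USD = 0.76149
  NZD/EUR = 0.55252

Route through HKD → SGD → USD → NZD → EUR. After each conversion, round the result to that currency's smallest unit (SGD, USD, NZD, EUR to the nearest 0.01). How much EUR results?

EUR 806,727.01

HKD 7,100,000.00 × 0.16905 = SGD 1,200,255.00
SGD 1,200,255.00 × 0.76149 = USD 913,982.18
USD 913,982.18 × 1.5975 = NZD 1,460,086.53
NZD 1,460,086.53 × 0.55252 = EUR 806,727.01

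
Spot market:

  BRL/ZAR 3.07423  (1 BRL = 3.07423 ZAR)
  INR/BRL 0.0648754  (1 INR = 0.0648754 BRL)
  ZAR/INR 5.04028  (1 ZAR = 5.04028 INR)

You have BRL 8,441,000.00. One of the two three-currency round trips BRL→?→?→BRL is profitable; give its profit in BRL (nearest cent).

Profitable loop is BRL → ZAR → INR → BRL:
BRL 8,441,000.00 × 3.07423 = ZAR 25,949,575.43
ZAR 25,949,575.43 × 5.04028 = INR 130,793,126.05
INR 130,793,126.05 × 0.0648754 = BRL 8,485,256.37
Profit = BRL 8,485,256.37 − BRL 8,441,000.00

Profit: BRL 44,256.37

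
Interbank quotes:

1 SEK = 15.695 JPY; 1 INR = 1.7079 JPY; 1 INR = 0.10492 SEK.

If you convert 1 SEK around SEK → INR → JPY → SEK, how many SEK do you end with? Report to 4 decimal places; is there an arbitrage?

1.0372 (arbitrage exists)

Around SEK → INR → JPY → SEK: 1 ÷ 0.10492 × 1.7079 ÷ 15.695 = 1.037153
Product > 1; profitable direction is SEK → INR → JPY → SEK.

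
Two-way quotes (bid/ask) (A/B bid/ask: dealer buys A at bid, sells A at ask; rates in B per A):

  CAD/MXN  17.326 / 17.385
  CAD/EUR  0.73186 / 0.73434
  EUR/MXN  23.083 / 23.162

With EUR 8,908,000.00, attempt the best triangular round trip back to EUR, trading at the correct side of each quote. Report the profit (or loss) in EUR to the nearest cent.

Best loop EUR → CAD → MXN → EUR:
EUR 8,908,000.00 ÷ 0.73434 (buy CAD at ask) = CAD 12,130,620.69
CAD 12,130,620.69 × 17.326 (sell CAD at bid) = MXN 210,175,134.13
MXN 210,175,134.13 ÷ 23.162 (buy EUR at ask) = EUR 9,074,135.83

Net profit: EUR 166,135.83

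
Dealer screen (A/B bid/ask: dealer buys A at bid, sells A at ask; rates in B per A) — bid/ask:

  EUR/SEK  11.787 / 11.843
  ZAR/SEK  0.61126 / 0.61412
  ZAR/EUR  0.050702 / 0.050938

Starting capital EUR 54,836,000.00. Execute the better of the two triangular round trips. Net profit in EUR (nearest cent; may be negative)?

Best loop EUR → ZAR → SEK → EUR:
EUR 54,836,000.00 ÷ 0.050938 (buy ZAR at ask) = ZAR 1,076,524,402.21
ZAR 1,076,524,402.21 × 0.61126 (sell ZAR at bid) = SEK 658,036,306.10
SEK 658,036,306.10 ÷ 11.843 (buy EUR at ask) = EUR 55,563,312.18

Net profit: EUR 727,312.18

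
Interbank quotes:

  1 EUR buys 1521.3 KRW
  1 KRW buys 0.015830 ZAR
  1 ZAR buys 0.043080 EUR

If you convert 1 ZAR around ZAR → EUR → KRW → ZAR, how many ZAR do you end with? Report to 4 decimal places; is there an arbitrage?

Around ZAR → EUR → KRW → ZAR: 1 × 0.043080 × 1521.3 × 0.015830 = 1.037460
Product > 1; profitable direction is ZAR → EUR → KRW → ZAR.

1.0375 (arbitrage exists)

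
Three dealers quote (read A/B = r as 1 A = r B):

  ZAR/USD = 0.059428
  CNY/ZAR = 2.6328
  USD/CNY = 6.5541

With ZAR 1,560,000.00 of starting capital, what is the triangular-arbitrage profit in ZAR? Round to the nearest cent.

Profitable loop is ZAR → USD → CNY → ZAR:
ZAR 1,560,000.00 × 0.059428 = USD 92,707.68
USD 92,707.68 × 6.5541 = CNY 607,615.41
CNY 607,615.41 × 2.6328 = ZAR 1,599,729.84
Profit = ZAR 1,599,729.84 − ZAR 1,560,000.00

Profit: ZAR 39,729.84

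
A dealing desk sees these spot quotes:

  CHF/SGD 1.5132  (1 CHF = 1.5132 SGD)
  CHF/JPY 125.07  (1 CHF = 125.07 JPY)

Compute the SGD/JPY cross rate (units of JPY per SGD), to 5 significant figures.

1 SGD ÷ 1.5132 = 0.660851 CHF
0.660851 CHF × 125.07 = 82.6527 JPY

SGD/JPY = 82.653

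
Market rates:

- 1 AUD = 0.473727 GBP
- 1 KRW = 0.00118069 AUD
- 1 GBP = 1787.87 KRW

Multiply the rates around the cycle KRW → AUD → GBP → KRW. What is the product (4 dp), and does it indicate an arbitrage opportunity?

1.0000 (no arbitrage)

Around KRW → AUD → GBP → KRW: 1 × 0.00118069 × 0.473727 × 1787.87 = 1.000000
Product ≈ 1 (deviation 0.000%, within rounding noise).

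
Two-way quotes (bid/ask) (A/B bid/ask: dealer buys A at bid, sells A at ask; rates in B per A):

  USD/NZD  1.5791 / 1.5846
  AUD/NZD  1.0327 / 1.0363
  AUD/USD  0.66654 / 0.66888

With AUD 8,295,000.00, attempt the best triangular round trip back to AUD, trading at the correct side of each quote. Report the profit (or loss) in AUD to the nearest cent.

Net profit: AUD 129,938.57

Best loop AUD → USD → NZD → AUD:
AUD 8,295,000.00 × 0.66654 (sell AUD at bid) = USD 5,528,949.30
USD 5,528,949.30 × 1.5791 (sell USD at bid) = NZD 8,730,763.84
NZD 8,730,763.84 ÷ 1.0363 (buy AUD at ask) = AUD 8,424,938.57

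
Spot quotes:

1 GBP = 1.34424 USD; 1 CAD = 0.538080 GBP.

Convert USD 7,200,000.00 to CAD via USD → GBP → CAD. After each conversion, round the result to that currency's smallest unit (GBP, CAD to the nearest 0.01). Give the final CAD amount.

CAD 9,954,256.62

USD 7,200,000.00 ÷ 1.34424 = GBP 5,356,186.40
GBP 5,356,186.40 ÷ 0.538080 = CAD 9,954,256.62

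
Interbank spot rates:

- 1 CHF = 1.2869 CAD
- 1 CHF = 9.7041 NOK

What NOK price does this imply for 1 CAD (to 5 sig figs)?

CAD/NOK = 7.5407

1 CAD ÷ 1.2869 = 0.777061 CHF
0.777061 CHF × 9.7041 = 7.54068 NOK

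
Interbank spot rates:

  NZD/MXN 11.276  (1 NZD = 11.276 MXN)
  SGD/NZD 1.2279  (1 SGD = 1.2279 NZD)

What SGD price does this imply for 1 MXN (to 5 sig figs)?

1 MXN ÷ 11.276 = 0.0886839 NZD
0.0886839 NZD ÷ 1.2279 = 0.0722241 SGD

MXN/SGD = 0.072224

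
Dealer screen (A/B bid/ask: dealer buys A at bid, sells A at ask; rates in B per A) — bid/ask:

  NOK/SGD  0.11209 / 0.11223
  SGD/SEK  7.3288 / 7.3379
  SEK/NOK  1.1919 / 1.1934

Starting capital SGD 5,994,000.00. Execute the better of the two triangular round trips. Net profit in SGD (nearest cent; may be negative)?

Net profit: SGD 104,878.10

Best loop SGD → NOK → SEK → SGD:
SGD 5,994,000.00 ÷ 0.11223 (buy NOK at ask) = NOK 53,408,179.63
NOK 53,408,179.63 ÷ 1.1934 (buy SEK at ask) = SEK 44,752,957.63
SEK 44,752,957.63 ÷ 7.3379 (buy SGD at ask) = SGD 6,098,878.10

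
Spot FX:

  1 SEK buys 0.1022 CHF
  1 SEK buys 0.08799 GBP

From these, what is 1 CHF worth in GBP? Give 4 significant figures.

CHF/GBP = 0.8610

1 CHF ÷ 0.1022 = 9.78474 SEK
9.78474 SEK × 0.08799 = 0.860959 GBP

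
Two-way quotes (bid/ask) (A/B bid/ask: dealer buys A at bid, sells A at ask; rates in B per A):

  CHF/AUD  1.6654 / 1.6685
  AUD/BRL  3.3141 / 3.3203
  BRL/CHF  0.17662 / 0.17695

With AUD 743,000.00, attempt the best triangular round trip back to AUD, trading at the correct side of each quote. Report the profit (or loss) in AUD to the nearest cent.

Net profit: AUD 14,939.80

Best loop AUD → CHF → BRL → AUD:
AUD 743,000.00 ÷ 1.6685 (buy CHF at ask) = CHF 445,310.16
CHF 445,310.16 ÷ 0.17695 (buy BRL at ask) = BRL 2,516,587.50
BRL 2,516,587.50 ÷ 3.3203 (buy AUD at ask) = AUD 757,939.80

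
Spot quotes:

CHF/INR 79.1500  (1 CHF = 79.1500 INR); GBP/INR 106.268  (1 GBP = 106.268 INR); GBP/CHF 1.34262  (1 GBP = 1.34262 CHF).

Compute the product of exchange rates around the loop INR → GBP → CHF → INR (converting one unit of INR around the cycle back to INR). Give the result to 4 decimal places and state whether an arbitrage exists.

Around INR → GBP → CHF → INR: 1 ÷ 106.268 × 1.34262 × 79.1500 = 1.000004
Product ≈ 1 (deviation 0.000%, within rounding noise).

1.0000 (no arbitrage)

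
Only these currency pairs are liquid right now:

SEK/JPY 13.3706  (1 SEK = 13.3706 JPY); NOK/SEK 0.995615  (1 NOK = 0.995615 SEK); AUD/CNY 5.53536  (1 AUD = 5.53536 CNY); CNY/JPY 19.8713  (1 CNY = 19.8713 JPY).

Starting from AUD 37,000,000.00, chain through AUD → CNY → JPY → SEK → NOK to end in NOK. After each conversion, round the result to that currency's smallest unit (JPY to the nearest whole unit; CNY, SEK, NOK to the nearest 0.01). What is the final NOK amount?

NOK 305,725,418.09

AUD 37,000,000.00 × 5.53536 = CNY 204,808,320.00
CNY 204,808,320.00 × 19.8713 = JPY 4,069,807,569
JPY 4,069,807,569 ÷ 13.3706 = SEK 304,384,812.13
SEK 304,384,812.13 ÷ 0.995615 = NOK 305,725,418.09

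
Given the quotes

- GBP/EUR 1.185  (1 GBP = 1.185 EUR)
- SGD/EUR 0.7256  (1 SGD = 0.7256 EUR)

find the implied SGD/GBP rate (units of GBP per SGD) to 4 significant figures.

SGD/GBP = 0.6123

1 SGD × 0.7256 = 0.7256 EUR
0.7256 EUR ÷ 1.185 = 0.612321 GBP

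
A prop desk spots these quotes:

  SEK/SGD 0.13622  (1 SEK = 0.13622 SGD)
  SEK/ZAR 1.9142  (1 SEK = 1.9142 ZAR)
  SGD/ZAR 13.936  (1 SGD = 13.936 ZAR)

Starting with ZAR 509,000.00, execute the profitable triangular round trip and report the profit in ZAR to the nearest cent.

Profitable loop is ZAR → SGD → SEK → ZAR:
ZAR 509,000.00 ÷ 13.936 = SGD 36,524.11
SGD 36,524.11 ÷ 0.13622 = SEK 268,125.90
SEK 268,125.90 × 1.9142 = ZAR 513,246.60
Profit = ZAR 513,246.60 − ZAR 509,000.00

Profit: ZAR 4,246.60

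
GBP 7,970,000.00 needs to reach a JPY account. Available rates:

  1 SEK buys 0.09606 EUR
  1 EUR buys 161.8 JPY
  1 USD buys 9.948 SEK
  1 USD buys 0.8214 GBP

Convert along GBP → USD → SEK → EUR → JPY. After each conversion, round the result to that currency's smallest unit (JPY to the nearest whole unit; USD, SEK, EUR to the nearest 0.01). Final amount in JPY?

JPY 1,500,239,166

GBP 7,970,000.00 ÷ 0.8214 = USD 9,702,946.19
USD 9,702,946.19 × 9.948 = SEK 96,524,908.70
SEK 96,524,908.70 × 0.09606 = EUR 9,272,182.73
EUR 9,272,182.73 × 161.8 = JPY 1,500,239,166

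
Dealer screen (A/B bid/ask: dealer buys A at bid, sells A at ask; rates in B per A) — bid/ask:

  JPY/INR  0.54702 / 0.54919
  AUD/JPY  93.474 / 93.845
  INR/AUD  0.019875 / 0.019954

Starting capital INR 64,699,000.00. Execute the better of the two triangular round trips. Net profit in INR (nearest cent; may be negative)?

Best loop INR → AUD → JPY → INR:
INR 64,699,000.00 × 0.019875 (sell INR at bid) = AUD 1,285,892.62
AUD 1,285,892.62 × 93.474 (sell AUD at bid) = JPY 120,197,527
JPY 120,197,527 × 0.54702 (sell JPY at bid) = INR 65,750,451.34

Net profit: INR 1,051,451.34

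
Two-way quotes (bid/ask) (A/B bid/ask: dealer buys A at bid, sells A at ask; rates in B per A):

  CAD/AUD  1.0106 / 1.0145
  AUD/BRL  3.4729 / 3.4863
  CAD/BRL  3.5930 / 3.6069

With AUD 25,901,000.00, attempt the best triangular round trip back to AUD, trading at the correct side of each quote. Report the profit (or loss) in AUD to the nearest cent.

Best loop AUD → CAD → BRL → AUD:
AUD 25,901,000.00 ÷ 1.0145 (buy CAD at ask) = CAD 25,530,803.35
CAD 25,530,803.35 × 3.5930 (sell CAD at bid) = BRL 91,732,176.44
BRL 91,732,176.44 ÷ 3.4863 (buy AUD at ask) = AUD 26,312,186.69

Net profit: AUD 411,186.69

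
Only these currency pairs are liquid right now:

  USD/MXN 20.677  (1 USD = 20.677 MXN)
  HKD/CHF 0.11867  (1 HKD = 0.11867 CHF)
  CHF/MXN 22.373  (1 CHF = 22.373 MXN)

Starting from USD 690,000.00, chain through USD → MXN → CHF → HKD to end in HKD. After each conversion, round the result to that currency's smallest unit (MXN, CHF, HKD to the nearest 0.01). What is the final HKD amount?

USD 690,000.00 × 20.677 = MXN 14,267,130.00
MXN 14,267,130.00 ÷ 22.373 = CHF 637,694.10
CHF 637,694.10 ÷ 0.11867 = HKD 5,373,675.74

HKD 5,373,675.74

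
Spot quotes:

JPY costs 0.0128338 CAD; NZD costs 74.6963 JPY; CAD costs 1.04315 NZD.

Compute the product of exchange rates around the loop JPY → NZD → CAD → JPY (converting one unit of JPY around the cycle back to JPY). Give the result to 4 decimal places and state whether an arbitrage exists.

1.0000 (no arbitrage)

Around JPY → NZD → CAD → JPY: 1 ÷ 74.6963 ÷ 1.04315 ÷ 0.0128338 = 0.999997
Product ≈ 1 (deviation 0.000%, within rounding noise).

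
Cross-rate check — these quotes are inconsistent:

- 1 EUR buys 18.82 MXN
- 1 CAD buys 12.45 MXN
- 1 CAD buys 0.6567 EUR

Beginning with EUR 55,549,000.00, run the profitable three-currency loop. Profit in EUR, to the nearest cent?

Profit: EUR 408,584.75

Profitable loop is EUR → CAD → MXN → EUR:
EUR 55,549,000.00 ÷ 0.6567 = CAD 84,588,091.98
CAD 84,588,091.98 × 12.45 = MXN 1,053,121,745.09
MXN 1,053,121,745.09 ÷ 18.82 = EUR 55,957,584.75
Profit = EUR 55,957,584.75 − EUR 55,549,000.00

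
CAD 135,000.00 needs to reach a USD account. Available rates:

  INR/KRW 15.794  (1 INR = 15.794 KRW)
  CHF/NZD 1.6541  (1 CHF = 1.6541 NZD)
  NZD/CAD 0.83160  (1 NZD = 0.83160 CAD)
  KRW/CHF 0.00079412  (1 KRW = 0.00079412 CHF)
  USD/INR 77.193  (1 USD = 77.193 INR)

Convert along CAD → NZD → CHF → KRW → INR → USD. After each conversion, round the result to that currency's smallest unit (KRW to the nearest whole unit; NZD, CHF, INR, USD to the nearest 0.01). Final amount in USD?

CAD 135,000.00 ÷ 0.83160 = NZD 162,337.66
NZD 162,337.66 ÷ 1.6541 = CHF 98,142.59
CHF 98,142.59 ÷ 0.00079412 = KRW 123,586,599
KRW 123,586,599 ÷ 15.794 = INR 7,824,908.13
INR 7,824,908.13 ÷ 77.193 = USD 101,368.11

USD 101,368.11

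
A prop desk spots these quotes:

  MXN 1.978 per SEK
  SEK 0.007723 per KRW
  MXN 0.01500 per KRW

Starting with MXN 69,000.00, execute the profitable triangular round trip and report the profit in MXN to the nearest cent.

Profit: MXN 1,270.03

Profitable loop is MXN → KRW → SEK → MXN:
MXN 69,000.00 ÷ 0.01500 = KRW 4,600,000
KRW 4,600,000 × 0.007723 = SEK 35,525.80
SEK 35,525.80 × 1.978 = MXN 70,270.03
Profit = MXN 70,270.03 − MXN 69,000.00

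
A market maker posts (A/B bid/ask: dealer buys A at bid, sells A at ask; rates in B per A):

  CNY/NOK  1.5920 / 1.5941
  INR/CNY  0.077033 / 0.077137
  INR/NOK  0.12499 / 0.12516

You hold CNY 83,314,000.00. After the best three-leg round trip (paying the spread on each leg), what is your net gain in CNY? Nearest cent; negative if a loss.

Best loop CNY → INR → NOK → CNY:
CNY 83,314,000.00 ÷ 0.077137 (buy INR at ask) = INR 1,080,078,302.24
INR 1,080,078,302.24 × 0.12499 (sell INR at bid) = NOK 134,998,987.00
NOK 134,998,987.00 ÷ 1.5941 (buy CNY at ask) = CNY 84,686,648.89

Net profit: CNY 1,372,648.89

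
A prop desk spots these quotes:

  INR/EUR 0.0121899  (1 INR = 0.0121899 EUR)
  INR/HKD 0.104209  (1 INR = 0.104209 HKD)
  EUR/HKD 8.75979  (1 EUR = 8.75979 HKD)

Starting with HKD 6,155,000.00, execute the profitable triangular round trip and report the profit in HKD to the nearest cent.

Profit: HKD 151,910.48

Profitable loop is HKD → INR → EUR → HKD:
HKD 6,155,000.00 ÷ 0.104209 = INR 59,063,996.39
INR 59,063,996.39 × 0.0121899 = EUR 719,984.21
EUR 719,984.21 × 8.75979 = HKD 6,306,910.48
Profit = HKD 6,306,910.48 − HKD 6,155,000.00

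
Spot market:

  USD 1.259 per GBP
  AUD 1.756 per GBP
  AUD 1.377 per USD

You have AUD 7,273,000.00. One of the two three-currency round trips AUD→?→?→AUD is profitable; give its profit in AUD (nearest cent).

Profitable loop is AUD → USD → GBP → AUD:
AUD 7,273,000.00 ÷ 1.377 = USD 5,281,771.97
USD 5,281,771.97 ÷ 1.259 = GBP 4,195,212.05
GBP 4,195,212.05 × 1.756 = AUD 7,366,792.36
Profit = AUD 7,366,792.36 − AUD 7,273,000.00

Profit: AUD 93,792.36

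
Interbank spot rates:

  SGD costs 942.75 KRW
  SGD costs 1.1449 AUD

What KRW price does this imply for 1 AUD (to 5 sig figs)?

1 AUD ÷ 1.1449 = 0.873439 SGD
0.873439 SGD × 942.75 = 823.434 KRW

AUD/KRW = 823.43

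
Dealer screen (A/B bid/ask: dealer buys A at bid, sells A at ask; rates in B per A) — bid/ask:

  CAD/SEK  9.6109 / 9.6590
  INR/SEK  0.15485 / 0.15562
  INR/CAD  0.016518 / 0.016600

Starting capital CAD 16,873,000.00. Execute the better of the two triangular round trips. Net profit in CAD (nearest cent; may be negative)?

Net profit: CAD 339,676.87

Best loop CAD → SEK → INR → CAD:
CAD 16,873,000.00 × 9.6109 (sell CAD at bid) = SEK 162,164,715.70
SEK 162,164,715.70 ÷ 0.15562 (buy INR at ask) = INR 1,042,055,749.26
INR 1,042,055,749.26 × 0.016518 (sell INR at bid) = CAD 17,212,676.87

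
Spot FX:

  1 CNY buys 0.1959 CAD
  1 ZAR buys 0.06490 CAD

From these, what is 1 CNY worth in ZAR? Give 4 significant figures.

CNY/ZAR = 3.018

1 CNY × 0.1959 = 0.1959 CAD
0.1959 CAD ÷ 0.06490 = 3.01849 ZAR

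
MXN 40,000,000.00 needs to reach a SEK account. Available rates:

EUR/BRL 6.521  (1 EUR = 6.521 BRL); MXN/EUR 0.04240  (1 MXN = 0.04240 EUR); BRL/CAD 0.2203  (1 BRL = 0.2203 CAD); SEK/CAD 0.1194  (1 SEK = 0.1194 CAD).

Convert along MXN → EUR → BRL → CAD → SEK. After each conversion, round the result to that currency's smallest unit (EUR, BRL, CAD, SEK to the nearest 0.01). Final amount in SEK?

MXN 40,000,000.00 × 0.04240 = EUR 1,696,000.00
EUR 1,696,000.00 × 6.521 = BRL 11,059,616.00
BRL 11,059,616.00 × 0.2203 = CAD 2,436,433.40
CAD 2,436,433.40 ÷ 0.1194 = SEK 20,405,639.87

SEK 20,405,639.87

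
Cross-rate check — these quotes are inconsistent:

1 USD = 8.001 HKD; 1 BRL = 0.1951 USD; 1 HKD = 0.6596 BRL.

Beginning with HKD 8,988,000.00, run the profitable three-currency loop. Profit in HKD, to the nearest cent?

Profit: HKD 266,335.72

Profitable loop is HKD → BRL → USD → HKD:
HKD 8,988,000.00 × 0.6596 = BRL 5,928,484.80
BRL 5,928,484.80 × 0.1951 = USD 1,156,647.38
USD 1,156,647.38 × 8.001 = HKD 9,254,335.72
Profit = HKD 9,254,335.72 − HKD 8,988,000.00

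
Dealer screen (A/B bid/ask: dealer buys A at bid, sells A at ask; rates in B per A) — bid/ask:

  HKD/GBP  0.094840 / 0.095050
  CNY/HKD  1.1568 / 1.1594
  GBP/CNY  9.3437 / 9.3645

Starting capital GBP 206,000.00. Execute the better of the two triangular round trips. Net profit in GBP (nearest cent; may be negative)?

Best loop GBP → CNY → HKD → GBP:
GBP 206,000.00 × 9.3437 (sell GBP at bid) = CNY 1,924,802.20
CNY 1,924,802.20 × 1.1568 (sell CNY at bid) = HKD 2,226,611.18
HKD 2,226,611.18 × 0.094840 (sell HKD at bid) = GBP 211,171.80

Net profit: GBP 5,171.80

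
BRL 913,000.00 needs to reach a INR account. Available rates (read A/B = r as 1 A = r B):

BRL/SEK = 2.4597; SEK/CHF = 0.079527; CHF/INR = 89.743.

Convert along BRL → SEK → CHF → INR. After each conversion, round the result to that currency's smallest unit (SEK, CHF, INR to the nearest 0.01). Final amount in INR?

INR 16,027,585.57

BRL 913,000.00 × 2.4597 = SEK 2,245,706.10
SEK 2,245,706.10 × 0.079527 = CHF 178,594.27
CHF 178,594.27 × 89.743 = INR 16,027,585.57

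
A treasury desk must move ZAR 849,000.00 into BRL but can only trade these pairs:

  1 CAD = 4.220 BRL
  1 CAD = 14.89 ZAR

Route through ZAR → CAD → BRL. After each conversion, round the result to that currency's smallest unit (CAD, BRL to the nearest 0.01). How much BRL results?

BRL 240,616.51

ZAR 849,000.00 ÷ 14.89 = CAD 57,018.13
CAD 57,018.13 × 4.220 = BRL 240,616.51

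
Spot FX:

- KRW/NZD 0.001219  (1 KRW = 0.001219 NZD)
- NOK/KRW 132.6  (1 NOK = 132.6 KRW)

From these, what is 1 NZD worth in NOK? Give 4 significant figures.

1 NZD ÷ 0.001219 = 820.345 KRW
820.345 KRW ÷ 132.6 = 6.18661 NOK

NZD/NOK = 6.187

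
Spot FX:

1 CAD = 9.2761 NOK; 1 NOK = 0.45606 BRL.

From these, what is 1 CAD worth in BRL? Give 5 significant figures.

CAD/BRL = 4.2305

1 CAD × 9.2761 = 9.2761 NOK
9.2761 NOK × 0.45606 = 4.23046 BRL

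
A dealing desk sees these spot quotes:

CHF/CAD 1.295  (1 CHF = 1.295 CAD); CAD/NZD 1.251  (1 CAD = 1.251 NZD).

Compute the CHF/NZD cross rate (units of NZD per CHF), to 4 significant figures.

CHF/NZD = 1.620

1 CHF × 1.295 = 1.295 CAD
1.295 CAD × 1.251 = 1.62004 NZD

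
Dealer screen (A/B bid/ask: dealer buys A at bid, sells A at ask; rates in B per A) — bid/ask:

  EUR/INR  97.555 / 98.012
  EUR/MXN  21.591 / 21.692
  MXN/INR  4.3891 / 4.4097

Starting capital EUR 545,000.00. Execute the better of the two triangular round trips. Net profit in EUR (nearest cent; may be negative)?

Best loop EUR → INR → MXN → EUR:
EUR 545,000.00 × 97.555 (sell EUR at bid) = INR 53,167,475.00
INR 53,167,475.00 ÷ 4.4097 (buy MXN at ask) = MXN 12,056,936.98
MXN 12,056,936.98 ÷ 21.692 (buy EUR at ask) = EUR 555,824.13

Net profit: EUR 10,824.13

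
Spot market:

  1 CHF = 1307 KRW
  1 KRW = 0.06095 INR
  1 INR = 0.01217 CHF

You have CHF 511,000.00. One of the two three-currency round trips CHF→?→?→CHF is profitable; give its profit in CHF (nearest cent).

Profit: CHF 16,085.45

Profitable loop is CHF → INR → KRW → CHF:
CHF 511,000.00 ÷ 0.01217 = INR 41,988,496.30
INR 41,988,496.30 ÷ 0.06095 = KRW 688,900,678
KRW 688,900,678 ÷ 1307 = CHF 527,085.45
Profit = CHF 527,085.45 − CHF 511,000.00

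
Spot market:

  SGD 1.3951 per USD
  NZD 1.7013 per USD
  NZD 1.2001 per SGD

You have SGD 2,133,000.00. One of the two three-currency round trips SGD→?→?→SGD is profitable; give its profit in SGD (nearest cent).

Profitable loop is SGD → USD → NZD → SGD:
SGD 2,133,000.00 ÷ 1.3951 = USD 1,528,922.66
USD 1,528,922.66 × 1.7013 = NZD 2,601,156.12
NZD 2,601,156.12 ÷ 1.2001 = SGD 2,167,449.48
Profit = SGD 2,167,449.48 − SGD 2,133,000.00

Profit: SGD 34,449.48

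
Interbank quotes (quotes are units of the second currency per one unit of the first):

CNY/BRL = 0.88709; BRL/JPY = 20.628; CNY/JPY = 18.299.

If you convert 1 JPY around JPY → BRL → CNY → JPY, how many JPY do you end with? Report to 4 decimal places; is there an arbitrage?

Around JPY → BRL → CNY → JPY: 1 ÷ 20.628 ÷ 0.88709 × 18.299 = 1.000006
Product ≈ 1 (deviation 0.001%, within rounding noise).

1.0000 (no arbitrage)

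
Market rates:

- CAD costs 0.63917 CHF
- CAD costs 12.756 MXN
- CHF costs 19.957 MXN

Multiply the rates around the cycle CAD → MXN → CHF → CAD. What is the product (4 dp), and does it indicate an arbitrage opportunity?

Around CAD → MXN → CHF → CAD: 1 × 12.756 ÷ 19.957 ÷ 0.63917 = 1.000007
Product ≈ 1 (deviation 0.001%, within rounding noise).

1.0000 (no arbitrage)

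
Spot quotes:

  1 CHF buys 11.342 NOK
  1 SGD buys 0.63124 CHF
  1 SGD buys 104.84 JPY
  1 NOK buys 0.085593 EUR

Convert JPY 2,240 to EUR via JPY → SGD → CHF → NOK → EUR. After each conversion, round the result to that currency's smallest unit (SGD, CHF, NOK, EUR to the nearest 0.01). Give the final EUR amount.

EUR 13.10

JPY 2,240 ÷ 104.84 = SGD 21.37
SGD 21.37 × 0.63124 = CHF 13.49
CHF 13.49 × 11.342 = NOK 153.00
NOK 153.00 × 0.085593 = EUR 13.10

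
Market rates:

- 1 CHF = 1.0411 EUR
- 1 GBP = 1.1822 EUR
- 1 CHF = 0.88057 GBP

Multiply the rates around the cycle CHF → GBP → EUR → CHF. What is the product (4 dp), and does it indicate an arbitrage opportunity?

0.9999 (no arbitrage)

Around CHF → GBP → EUR → CHF: 1 × 0.88057 × 1.1822 ÷ 1.0411 = 0.999913
Product ≈ 1 (deviation 0.009%, within rounding noise).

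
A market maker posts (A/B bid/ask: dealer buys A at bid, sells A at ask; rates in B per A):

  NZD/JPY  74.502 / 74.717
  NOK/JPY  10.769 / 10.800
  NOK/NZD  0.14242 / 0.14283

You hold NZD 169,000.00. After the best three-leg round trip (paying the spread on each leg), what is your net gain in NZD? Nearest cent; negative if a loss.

Best loop NZD → NOK → JPY → NZD:
NZD 169,000.00 ÷ 0.14283 (buy NOK at ask) = NOK 1,183,224.81
NOK 1,183,224.81 × 10.769 (sell NOK at bid) = JPY 12,742,148
JPY 12,742,148 ÷ 74.717 (buy NZD at ask) = NZD 170,538.81

Net profit: NZD 1,538.81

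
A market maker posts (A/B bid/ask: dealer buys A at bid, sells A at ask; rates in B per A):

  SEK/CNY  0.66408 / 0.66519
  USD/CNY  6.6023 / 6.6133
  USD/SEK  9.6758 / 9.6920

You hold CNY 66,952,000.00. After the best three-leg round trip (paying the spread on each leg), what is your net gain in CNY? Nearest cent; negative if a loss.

Best loop CNY → SEK → USD → CNY:
CNY 66,952,000.00 ÷ 0.66519 (buy SEK at ask) = SEK 100,650,941.84
SEK 100,650,941.84 ÷ 9.6920 (buy USD at ask) = USD 10,384,950.66
USD 10,384,950.66 × 6.6023 (sell USD at bid) = CNY 68,564,559.77

Net profit: CNY 1,612,559.77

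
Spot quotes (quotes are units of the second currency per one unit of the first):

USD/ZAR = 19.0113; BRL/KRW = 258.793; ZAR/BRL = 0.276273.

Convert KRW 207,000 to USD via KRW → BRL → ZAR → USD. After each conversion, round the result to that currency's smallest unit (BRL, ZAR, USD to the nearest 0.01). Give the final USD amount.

USD 152.29

KRW 207,000 ÷ 258.793 = BRL 799.87
BRL 799.87 ÷ 0.276273 = ZAR 2,895.22
ZAR 2,895.22 ÷ 19.0113 = USD 152.29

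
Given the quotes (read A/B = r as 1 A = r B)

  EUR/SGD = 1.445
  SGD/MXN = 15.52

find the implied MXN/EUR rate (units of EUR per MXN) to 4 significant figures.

1 MXN ÷ 15.52 = 0.064433 SGD
0.064433 SGD ÷ 1.445 = 0.0445903 EUR

MXN/EUR = 0.04459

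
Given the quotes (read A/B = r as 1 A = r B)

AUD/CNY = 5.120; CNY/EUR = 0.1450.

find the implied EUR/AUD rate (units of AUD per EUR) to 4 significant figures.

1 EUR ÷ 0.1450 = 6.89655 CNY
6.89655 CNY ÷ 5.120 = 1.34698 AUD

EUR/AUD = 1.347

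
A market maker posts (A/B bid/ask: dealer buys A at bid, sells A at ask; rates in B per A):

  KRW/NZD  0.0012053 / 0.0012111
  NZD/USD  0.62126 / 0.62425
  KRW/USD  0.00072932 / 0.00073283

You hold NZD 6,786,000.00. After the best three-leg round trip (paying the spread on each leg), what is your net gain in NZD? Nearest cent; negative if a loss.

Net profit: NZD 147,925.39

Best loop NZD → USD → KRW → NZD:
NZD 6,786,000.00 × 0.62126 (sell NZD at bid) = USD 4,215,870.36
USD 4,215,870.36 ÷ 0.00073283 (buy KRW at ask) = KRW 5,752,862,683
KRW 5,752,862,683 × 0.0012053 (sell KRW at bid) = NZD 6,933,925.39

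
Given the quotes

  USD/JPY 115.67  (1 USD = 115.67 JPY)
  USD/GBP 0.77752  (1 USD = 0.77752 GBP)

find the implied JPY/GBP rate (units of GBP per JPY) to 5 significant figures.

JPY/GBP = 0.0067219

1 JPY ÷ 115.67 = 0.00864528 USD
0.00864528 USD × 0.77752 = 0.00672188 GBP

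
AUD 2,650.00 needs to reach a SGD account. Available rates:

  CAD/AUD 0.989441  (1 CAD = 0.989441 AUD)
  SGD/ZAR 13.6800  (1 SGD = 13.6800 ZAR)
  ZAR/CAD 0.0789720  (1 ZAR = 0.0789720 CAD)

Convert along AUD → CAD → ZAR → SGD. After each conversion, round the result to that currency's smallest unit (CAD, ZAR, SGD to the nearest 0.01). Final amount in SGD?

AUD 2,650.00 ÷ 0.989441 = CAD 2,678.28
CAD 2,678.28 ÷ 0.0789720 = ZAR 33,914.30
ZAR 33,914.30 ÷ 13.6800 = SGD 2,479.12

SGD 2,479.12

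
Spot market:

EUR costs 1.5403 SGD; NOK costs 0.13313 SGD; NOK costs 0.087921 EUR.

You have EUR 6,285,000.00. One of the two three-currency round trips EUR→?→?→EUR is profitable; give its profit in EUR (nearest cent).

Profitable loop is EUR → SGD → NOK → EUR:
EUR 6,285,000.00 × 1.5403 = SGD 9,680,785.50
SGD 9,680,785.50 ÷ 0.13313 = NOK 72,716,784.35
NOK 72,716,784.35 × 0.087921 = EUR 6,393,332.40
Profit = EUR 6,393,332.40 − EUR 6,285,000.00

Profit: EUR 108,332.40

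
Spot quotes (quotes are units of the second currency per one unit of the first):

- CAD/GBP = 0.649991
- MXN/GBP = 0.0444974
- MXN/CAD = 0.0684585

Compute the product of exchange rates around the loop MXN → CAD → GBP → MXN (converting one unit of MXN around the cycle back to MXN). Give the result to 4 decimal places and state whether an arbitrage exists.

1.0000 (no arbitrage)

Around MXN → CAD → GBP → MXN: 1 × 0.0684585 × 0.649991 ÷ 0.0444974 = 1.000000
Product ≈ 1 (deviation 0.000%, within rounding noise).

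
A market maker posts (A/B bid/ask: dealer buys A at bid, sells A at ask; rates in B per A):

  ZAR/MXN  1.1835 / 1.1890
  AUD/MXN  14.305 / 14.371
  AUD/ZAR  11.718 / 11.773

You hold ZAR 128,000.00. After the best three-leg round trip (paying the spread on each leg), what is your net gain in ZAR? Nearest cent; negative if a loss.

Net profit: ZAR 2,806.35

Best loop ZAR → AUD → MXN → ZAR:
ZAR 128,000.00 ÷ 11.773 (buy AUD at ask) = AUD 10,872.34
AUD 10,872.34 × 14.305 (sell AUD at bid) = MXN 155,528.75
MXN 155,528.75 ÷ 1.1890 (buy ZAR at ask) = ZAR 130,806.35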